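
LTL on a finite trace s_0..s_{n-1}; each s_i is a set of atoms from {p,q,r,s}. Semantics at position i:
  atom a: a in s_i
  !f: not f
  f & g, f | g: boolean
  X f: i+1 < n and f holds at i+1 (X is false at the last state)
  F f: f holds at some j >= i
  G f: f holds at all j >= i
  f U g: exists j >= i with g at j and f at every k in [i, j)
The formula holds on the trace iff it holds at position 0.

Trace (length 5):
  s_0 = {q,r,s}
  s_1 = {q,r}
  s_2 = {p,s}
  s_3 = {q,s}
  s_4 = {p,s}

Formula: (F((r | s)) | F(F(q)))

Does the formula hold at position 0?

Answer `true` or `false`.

Answer: true

Derivation:
s_0={q,r,s}: (F((r | s)) | F(F(q)))=True F((r | s))=True (r | s)=True r=True s=True F(F(q))=True F(q)=True q=True
s_1={q,r}: (F((r | s)) | F(F(q)))=True F((r | s))=True (r | s)=True r=True s=False F(F(q))=True F(q)=True q=True
s_2={p,s}: (F((r | s)) | F(F(q)))=True F((r | s))=True (r | s)=True r=False s=True F(F(q))=True F(q)=True q=False
s_3={q,s}: (F((r | s)) | F(F(q)))=True F((r | s))=True (r | s)=True r=False s=True F(F(q))=True F(q)=True q=True
s_4={p,s}: (F((r | s)) | F(F(q)))=True F((r | s))=True (r | s)=True r=False s=True F(F(q))=False F(q)=False q=False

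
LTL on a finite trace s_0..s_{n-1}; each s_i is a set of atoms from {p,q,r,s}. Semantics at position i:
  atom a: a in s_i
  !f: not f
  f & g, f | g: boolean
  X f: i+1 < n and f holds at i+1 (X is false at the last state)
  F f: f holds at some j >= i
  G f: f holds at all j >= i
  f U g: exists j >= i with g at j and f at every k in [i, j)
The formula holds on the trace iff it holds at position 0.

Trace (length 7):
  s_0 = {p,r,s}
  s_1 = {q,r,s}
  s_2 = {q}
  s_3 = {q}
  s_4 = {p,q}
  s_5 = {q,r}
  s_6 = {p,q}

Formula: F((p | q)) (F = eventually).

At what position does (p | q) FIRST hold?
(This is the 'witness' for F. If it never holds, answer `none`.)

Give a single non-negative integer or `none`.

Answer: 0

Derivation:
s_0={p,r,s}: (p | q)=True p=True q=False
s_1={q,r,s}: (p | q)=True p=False q=True
s_2={q}: (p | q)=True p=False q=True
s_3={q}: (p | q)=True p=False q=True
s_4={p,q}: (p | q)=True p=True q=True
s_5={q,r}: (p | q)=True p=False q=True
s_6={p,q}: (p | q)=True p=True q=True
F((p | q)) holds; first witness at position 0.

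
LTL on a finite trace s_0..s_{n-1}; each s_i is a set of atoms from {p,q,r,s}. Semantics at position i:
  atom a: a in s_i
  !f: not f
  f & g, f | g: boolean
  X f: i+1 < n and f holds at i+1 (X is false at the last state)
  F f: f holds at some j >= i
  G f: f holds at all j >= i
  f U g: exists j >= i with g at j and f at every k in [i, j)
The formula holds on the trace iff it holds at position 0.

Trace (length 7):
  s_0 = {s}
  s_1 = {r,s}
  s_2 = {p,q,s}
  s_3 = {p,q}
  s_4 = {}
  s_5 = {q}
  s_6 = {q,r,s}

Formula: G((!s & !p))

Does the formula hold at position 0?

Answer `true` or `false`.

Answer: false

Derivation:
s_0={s}: G((!s & !p))=False (!s & !p)=False !s=False s=True !p=True p=False
s_1={r,s}: G((!s & !p))=False (!s & !p)=False !s=False s=True !p=True p=False
s_2={p,q,s}: G((!s & !p))=False (!s & !p)=False !s=False s=True !p=False p=True
s_3={p,q}: G((!s & !p))=False (!s & !p)=False !s=True s=False !p=False p=True
s_4={}: G((!s & !p))=False (!s & !p)=True !s=True s=False !p=True p=False
s_5={q}: G((!s & !p))=False (!s & !p)=True !s=True s=False !p=True p=False
s_6={q,r,s}: G((!s & !p))=False (!s & !p)=False !s=False s=True !p=True p=False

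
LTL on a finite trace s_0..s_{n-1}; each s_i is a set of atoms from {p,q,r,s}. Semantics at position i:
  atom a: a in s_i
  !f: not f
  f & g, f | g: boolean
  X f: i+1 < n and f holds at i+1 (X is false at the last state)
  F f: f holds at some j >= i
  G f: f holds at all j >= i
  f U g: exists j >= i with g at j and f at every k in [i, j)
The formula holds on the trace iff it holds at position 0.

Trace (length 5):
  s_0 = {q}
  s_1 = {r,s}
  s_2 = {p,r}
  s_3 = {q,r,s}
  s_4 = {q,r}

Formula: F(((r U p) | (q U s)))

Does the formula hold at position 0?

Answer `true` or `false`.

Answer: true

Derivation:
s_0={q}: F(((r U p) | (q U s)))=True ((r U p) | (q U s))=True (r U p)=False r=False p=False (q U s)=True q=True s=False
s_1={r,s}: F(((r U p) | (q U s)))=True ((r U p) | (q U s))=True (r U p)=True r=True p=False (q U s)=True q=False s=True
s_2={p,r}: F(((r U p) | (q U s)))=True ((r U p) | (q U s))=True (r U p)=True r=True p=True (q U s)=False q=False s=False
s_3={q,r,s}: F(((r U p) | (q U s)))=True ((r U p) | (q U s))=True (r U p)=False r=True p=False (q U s)=True q=True s=True
s_4={q,r}: F(((r U p) | (q U s)))=False ((r U p) | (q U s))=False (r U p)=False r=True p=False (q U s)=False q=True s=False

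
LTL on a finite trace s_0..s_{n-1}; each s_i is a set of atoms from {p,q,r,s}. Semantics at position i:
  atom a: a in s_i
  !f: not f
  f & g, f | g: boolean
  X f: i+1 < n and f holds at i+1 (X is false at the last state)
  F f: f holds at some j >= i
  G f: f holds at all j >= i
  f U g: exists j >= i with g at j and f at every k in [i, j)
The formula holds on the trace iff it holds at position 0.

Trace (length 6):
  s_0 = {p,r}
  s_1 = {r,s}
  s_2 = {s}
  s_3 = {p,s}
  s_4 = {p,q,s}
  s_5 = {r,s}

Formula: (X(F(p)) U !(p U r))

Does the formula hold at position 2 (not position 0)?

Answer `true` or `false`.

Answer: true

Derivation:
s_0={p,r}: (X(F(p)) U !(p U r))=True X(F(p))=True F(p)=True p=True !(p U r)=False (p U r)=True r=True
s_1={r,s}: (X(F(p)) U !(p U r))=True X(F(p))=True F(p)=True p=False !(p U r)=False (p U r)=True r=True
s_2={s}: (X(F(p)) U !(p U r))=True X(F(p))=True F(p)=True p=False !(p U r)=True (p U r)=False r=False
s_3={p,s}: (X(F(p)) U !(p U r))=False X(F(p))=True F(p)=True p=True !(p U r)=False (p U r)=True r=False
s_4={p,q,s}: (X(F(p)) U !(p U r))=False X(F(p))=False F(p)=True p=True !(p U r)=False (p U r)=True r=False
s_5={r,s}: (X(F(p)) U !(p U r))=False X(F(p))=False F(p)=False p=False !(p U r)=False (p U r)=True r=True
Evaluating at position 2: result = True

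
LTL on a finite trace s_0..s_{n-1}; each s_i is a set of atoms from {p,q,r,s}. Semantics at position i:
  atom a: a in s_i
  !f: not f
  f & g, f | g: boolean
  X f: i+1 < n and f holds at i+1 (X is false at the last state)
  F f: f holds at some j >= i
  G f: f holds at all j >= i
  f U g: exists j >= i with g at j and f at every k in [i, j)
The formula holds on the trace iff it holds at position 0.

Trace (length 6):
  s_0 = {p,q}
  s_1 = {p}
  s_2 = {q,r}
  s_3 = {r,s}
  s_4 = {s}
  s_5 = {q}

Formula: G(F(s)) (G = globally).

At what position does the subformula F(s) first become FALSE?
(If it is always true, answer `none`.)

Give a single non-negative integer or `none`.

s_0={p,q}: F(s)=True s=False
s_1={p}: F(s)=True s=False
s_2={q,r}: F(s)=True s=False
s_3={r,s}: F(s)=True s=True
s_4={s}: F(s)=True s=True
s_5={q}: F(s)=False s=False
G(F(s)) holds globally = False
First violation at position 5.

Answer: 5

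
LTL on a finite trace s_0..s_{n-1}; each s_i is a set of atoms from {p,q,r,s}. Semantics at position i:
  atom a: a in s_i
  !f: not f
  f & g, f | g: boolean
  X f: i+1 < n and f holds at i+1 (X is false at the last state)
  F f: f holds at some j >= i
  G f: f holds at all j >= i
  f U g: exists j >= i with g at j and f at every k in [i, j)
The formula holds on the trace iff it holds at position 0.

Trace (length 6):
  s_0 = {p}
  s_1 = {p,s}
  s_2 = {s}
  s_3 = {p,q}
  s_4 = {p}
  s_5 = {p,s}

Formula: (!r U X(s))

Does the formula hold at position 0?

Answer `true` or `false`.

Answer: true

Derivation:
s_0={p}: (!r U X(s))=True !r=True r=False X(s)=True s=False
s_1={p,s}: (!r U X(s))=True !r=True r=False X(s)=True s=True
s_2={s}: (!r U X(s))=True !r=True r=False X(s)=False s=True
s_3={p,q}: (!r U X(s))=True !r=True r=False X(s)=False s=False
s_4={p}: (!r U X(s))=True !r=True r=False X(s)=True s=False
s_5={p,s}: (!r U X(s))=False !r=True r=False X(s)=False s=True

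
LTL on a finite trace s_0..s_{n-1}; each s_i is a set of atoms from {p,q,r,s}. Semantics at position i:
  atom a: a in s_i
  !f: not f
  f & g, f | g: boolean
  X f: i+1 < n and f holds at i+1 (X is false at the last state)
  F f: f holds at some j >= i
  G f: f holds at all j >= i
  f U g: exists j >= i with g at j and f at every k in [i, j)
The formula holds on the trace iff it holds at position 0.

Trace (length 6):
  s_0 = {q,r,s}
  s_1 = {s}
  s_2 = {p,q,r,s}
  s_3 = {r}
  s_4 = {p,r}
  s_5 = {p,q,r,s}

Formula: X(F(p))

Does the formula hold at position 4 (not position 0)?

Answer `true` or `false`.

s_0={q,r,s}: X(F(p))=True F(p)=True p=False
s_1={s}: X(F(p))=True F(p)=True p=False
s_2={p,q,r,s}: X(F(p))=True F(p)=True p=True
s_3={r}: X(F(p))=True F(p)=True p=False
s_4={p,r}: X(F(p))=True F(p)=True p=True
s_5={p,q,r,s}: X(F(p))=False F(p)=True p=True
Evaluating at position 4: result = True

Answer: true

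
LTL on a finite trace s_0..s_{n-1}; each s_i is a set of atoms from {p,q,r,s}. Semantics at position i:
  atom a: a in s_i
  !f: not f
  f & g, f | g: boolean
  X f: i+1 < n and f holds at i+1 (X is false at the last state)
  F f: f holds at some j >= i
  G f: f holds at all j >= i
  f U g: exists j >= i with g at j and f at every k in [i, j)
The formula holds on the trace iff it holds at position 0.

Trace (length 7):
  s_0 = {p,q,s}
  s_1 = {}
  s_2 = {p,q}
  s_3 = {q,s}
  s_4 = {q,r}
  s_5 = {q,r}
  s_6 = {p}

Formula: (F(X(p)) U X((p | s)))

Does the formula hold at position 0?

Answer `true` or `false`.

s_0={p,q,s}: (F(X(p)) U X((p | s)))=True F(X(p))=True X(p)=False p=True X((p | s))=False (p | s)=True s=True
s_1={}: (F(X(p)) U X((p | s)))=True F(X(p))=True X(p)=True p=False X((p | s))=True (p | s)=False s=False
s_2={p,q}: (F(X(p)) U X((p | s)))=True F(X(p))=True X(p)=False p=True X((p | s))=True (p | s)=True s=False
s_3={q,s}: (F(X(p)) U X((p | s)))=True F(X(p))=True X(p)=False p=False X((p | s))=False (p | s)=True s=True
s_4={q,r}: (F(X(p)) U X((p | s)))=True F(X(p))=True X(p)=False p=False X((p | s))=False (p | s)=False s=False
s_5={q,r}: (F(X(p)) U X((p | s)))=True F(X(p))=True X(p)=True p=False X((p | s))=True (p | s)=False s=False
s_6={p}: (F(X(p)) U X((p | s)))=False F(X(p))=False X(p)=False p=True X((p | s))=False (p | s)=True s=False

Answer: true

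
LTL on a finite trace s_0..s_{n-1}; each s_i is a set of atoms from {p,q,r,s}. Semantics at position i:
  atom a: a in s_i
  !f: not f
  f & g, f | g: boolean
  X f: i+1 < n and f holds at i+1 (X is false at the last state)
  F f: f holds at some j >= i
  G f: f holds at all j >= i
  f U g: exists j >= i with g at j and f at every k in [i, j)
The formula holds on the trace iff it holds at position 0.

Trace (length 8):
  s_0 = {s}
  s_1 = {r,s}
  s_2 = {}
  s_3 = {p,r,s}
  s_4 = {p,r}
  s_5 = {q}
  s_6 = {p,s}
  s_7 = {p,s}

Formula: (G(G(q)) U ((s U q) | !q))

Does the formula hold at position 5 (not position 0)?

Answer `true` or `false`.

s_0={s}: (G(G(q)) U ((s U q) | !q))=True G(G(q))=False G(q)=False q=False ((s U q) | !q)=True (s U q)=False s=True !q=True
s_1={r,s}: (G(G(q)) U ((s U q) | !q))=True G(G(q))=False G(q)=False q=False ((s U q) | !q)=True (s U q)=False s=True !q=True
s_2={}: (G(G(q)) U ((s U q) | !q))=True G(G(q))=False G(q)=False q=False ((s U q) | !q)=True (s U q)=False s=False !q=True
s_3={p,r,s}: (G(G(q)) U ((s U q) | !q))=True G(G(q))=False G(q)=False q=False ((s U q) | !q)=True (s U q)=False s=True !q=True
s_4={p,r}: (G(G(q)) U ((s U q) | !q))=True G(G(q))=False G(q)=False q=False ((s U q) | !q)=True (s U q)=False s=False !q=True
s_5={q}: (G(G(q)) U ((s U q) | !q))=True G(G(q))=False G(q)=False q=True ((s U q) | !q)=True (s U q)=True s=False !q=False
s_6={p,s}: (G(G(q)) U ((s U q) | !q))=True G(G(q))=False G(q)=False q=False ((s U q) | !q)=True (s U q)=False s=True !q=True
s_7={p,s}: (G(G(q)) U ((s U q) | !q))=True G(G(q))=False G(q)=False q=False ((s U q) | !q)=True (s U q)=False s=True !q=True
Evaluating at position 5: result = True

Answer: true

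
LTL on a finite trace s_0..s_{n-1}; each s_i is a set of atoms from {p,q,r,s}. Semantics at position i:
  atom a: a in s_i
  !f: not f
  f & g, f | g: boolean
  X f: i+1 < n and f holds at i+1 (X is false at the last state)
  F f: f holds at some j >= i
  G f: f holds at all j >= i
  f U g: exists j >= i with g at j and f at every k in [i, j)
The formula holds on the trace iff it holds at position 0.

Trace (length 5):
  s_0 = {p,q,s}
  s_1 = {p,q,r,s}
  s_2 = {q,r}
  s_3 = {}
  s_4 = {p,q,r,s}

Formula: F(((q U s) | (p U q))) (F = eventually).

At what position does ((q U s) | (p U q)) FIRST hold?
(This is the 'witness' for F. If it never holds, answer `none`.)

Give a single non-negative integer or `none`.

Answer: 0

Derivation:
s_0={p,q,s}: ((q U s) | (p U q))=True (q U s)=True q=True s=True (p U q)=True p=True
s_1={p,q,r,s}: ((q U s) | (p U q))=True (q U s)=True q=True s=True (p U q)=True p=True
s_2={q,r}: ((q U s) | (p U q))=True (q U s)=False q=True s=False (p U q)=True p=False
s_3={}: ((q U s) | (p U q))=False (q U s)=False q=False s=False (p U q)=False p=False
s_4={p,q,r,s}: ((q U s) | (p U q))=True (q U s)=True q=True s=True (p U q)=True p=True
F(((q U s) | (p U q))) holds; first witness at position 0.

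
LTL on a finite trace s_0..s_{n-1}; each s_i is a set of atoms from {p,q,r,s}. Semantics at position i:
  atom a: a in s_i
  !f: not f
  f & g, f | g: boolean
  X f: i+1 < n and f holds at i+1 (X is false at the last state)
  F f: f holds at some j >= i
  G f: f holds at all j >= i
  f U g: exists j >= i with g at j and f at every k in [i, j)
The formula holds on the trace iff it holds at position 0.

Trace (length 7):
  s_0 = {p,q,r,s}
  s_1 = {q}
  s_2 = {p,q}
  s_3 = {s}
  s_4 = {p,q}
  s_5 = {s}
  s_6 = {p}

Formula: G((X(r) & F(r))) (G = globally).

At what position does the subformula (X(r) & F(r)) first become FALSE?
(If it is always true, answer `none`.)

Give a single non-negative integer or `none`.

s_0={p,q,r,s}: (X(r) & F(r))=False X(r)=False r=True F(r)=True
s_1={q}: (X(r) & F(r))=False X(r)=False r=False F(r)=False
s_2={p,q}: (X(r) & F(r))=False X(r)=False r=False F(r)=False
s_3={s}: (X(r) & F(r))=False X(r)=False r=False F(r)=False
s_4={p,q}: (X(r) & F(r))=False X(r)=False r=False F(r)=False
s_5={s}: (X(r) & F(r))=False X(r)=False r=False F(r)=False
s_6={p}: (X(r) & F(r))=False X(r)=False r=False F(r)=False
G((X(r) & F(r))) holds globally = False
First violation at position 0.

Answer: 0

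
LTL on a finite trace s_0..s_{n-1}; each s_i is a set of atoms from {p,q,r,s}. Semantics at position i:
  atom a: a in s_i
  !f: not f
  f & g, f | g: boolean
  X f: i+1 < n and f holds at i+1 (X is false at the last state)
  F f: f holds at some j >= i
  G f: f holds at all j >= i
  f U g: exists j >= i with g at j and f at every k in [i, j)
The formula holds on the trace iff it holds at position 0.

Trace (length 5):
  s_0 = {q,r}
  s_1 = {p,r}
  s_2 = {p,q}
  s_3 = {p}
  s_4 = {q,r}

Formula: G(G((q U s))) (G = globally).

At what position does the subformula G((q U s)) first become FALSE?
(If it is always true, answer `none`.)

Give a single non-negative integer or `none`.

s_0={q,r}: G((q U s))=False (q U s)=False q=True s=False
s_1={p,r}: G((q U s))=False (q U s)=False q=False s=False
s_2={p,q}: G((q U s))=False (q U s)=False q=True s=False
s_3={p}: G((q U s))=False (q U s)=False q=False s=False
s_4={q,r}: G((q U s))=False (q U s)=False q=True s=False
G(G((q U s))) holds globally = False
First violation at position 0.

Answer: 0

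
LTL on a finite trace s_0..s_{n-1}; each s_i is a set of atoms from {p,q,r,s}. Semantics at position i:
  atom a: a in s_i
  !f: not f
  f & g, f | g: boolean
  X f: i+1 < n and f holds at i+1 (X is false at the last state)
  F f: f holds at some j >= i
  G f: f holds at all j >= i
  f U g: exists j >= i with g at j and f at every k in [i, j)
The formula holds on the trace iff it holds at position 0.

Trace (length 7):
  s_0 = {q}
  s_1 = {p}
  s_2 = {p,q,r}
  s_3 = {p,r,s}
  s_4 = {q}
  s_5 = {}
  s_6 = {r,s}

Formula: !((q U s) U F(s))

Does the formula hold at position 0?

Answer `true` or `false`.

s_0={q}: !((q U s) U F(s))=False ((q U s) U F(s))=True (q U s)=False q=True s=False F(s)=True
s_1={p}: !((q U s) U F(s))=False ((q U s) U F(s))=True (q U s)=False q=False s=False F(s)=True
s_2={p,q,r}: !((q U s) U F(s))=False ((q U s) U F(s))=True (q U s)=True q=True s=False F(s)=True
s_3={p,r,s}: !((q U s) U F(s))=False ((q U s) U F(s))=True (q U s)=True q=False s=True F(s)=True
s_4={q}: !((q U s) U F(s))=False ((q U s) U F(s))=True (q U s)=False q=True s=False F(s)=True
s_5={}: !((q U s) U F(s))=False ((q U s) U F(s))=True (q U s)=False q=False s=False F(s)=True
s_6={r,s}: !((q U s) U F(s))=False ((q U s) U F(s))=True (q U s)=True q=False s=True F(s)=True

Answer: false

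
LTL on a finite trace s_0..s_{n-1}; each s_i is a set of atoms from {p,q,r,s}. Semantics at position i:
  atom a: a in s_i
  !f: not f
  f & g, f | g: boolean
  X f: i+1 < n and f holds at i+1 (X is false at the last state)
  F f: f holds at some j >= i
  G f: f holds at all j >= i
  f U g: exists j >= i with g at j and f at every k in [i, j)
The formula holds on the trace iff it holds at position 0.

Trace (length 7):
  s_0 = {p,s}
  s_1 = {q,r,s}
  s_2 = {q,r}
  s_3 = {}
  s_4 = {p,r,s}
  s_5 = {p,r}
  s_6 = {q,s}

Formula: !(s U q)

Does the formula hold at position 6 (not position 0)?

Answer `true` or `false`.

Answer: false

Derivation:
s_0={p,s}: !(s U q)=False (s U q)=True s=True q=False
s_1={q,r,s}: !(s U q)=False (s U q)=True s=True q=True
s_2={q,r}: !(s U q)=False (s U q)=True s=False q=True
s_3={}: !(s U q)=True (s U q)=False s=False q=False
s_4={p,r,s}: !(s U q)=True (s U q)=False s=True q=False
s_5={p,r}: !(s U q)=True (s U q)=False s=False q=False
s_6={q,s}: !(s U q)=False (s U q)=True s=True q=True
Evaluating at position 6: result = False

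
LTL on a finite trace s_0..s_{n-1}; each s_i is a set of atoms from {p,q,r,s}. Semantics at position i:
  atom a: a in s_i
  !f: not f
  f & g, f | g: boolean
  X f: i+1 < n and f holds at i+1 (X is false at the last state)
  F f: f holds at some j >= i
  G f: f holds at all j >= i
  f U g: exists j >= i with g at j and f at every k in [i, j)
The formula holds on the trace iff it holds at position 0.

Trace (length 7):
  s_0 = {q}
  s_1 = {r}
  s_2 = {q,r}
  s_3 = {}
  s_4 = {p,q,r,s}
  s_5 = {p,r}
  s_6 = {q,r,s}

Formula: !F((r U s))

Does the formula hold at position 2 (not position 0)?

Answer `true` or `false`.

Answer: false

Derivation:
s_0={q}: !F((r U s))=False F((r U s))=True (r U s)=False r=False s=False
s_1={r}: !F((r U s))=False F((r U s))=True (r U s)=False r=True s=False
s_2={q,r}: !F((r U s))=False F((r U s))=True (r U s)=False r=True s=False
s_3={}: !F((r U s))=False F((r U s))=True (r U s)=False r=False s=False
s_4={p,q,r,s}: !F((r U s))=False F((r U s))=True (r U s)=True r=True s=True
s_5={p,r}: !F((r U s))=False F((r U s))=True (r U s)=True r=True s=False
s_6={q,r,s}: !F((r U s))=False F((r U s))=True (r U s)=True r=True s=True
Evaluating at position 2: result = False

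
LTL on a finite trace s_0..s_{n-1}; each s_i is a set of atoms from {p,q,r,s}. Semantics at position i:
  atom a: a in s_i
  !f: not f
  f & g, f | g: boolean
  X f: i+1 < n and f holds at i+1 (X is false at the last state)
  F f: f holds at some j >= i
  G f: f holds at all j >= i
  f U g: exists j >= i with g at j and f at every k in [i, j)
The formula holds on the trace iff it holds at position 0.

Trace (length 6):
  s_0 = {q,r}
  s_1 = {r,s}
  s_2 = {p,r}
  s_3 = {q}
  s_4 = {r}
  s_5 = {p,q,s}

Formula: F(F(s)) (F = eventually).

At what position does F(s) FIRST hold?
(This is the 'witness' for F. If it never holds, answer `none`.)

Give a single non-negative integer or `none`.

s_0={q,r}: F(s)=True s=False
s_1={r,s}: F(s)=True s=True
s_2={p,r}: F(s)=True s=False
s_3={q}: F(s)=True s=False
s_4={r}: F(s)=True s=False
s_5={p,q,s}: F(s)=True s=True
F(F(s)) holds; first witness at position 0.

Answer: 0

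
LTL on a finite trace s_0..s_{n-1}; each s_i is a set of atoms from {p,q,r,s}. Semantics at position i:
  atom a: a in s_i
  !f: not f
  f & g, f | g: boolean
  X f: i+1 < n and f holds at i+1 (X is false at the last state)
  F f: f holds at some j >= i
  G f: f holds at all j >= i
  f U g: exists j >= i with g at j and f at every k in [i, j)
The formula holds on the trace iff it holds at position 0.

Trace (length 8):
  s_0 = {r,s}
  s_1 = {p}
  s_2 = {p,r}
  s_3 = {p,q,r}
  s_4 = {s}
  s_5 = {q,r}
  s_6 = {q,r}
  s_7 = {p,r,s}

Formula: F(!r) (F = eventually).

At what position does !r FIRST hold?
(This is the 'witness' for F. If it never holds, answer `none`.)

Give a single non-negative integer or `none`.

s_0={r,s}: !r=False r=True
s_1={p}: !r=True r=False
s_2={p,r}: !r=False r=True
s_3={p,q,r}: !r=False r=True
s_4={s}: !r=True r=False
s_5={q,r}: !r=False r=True
s_6={q,r}: !r=False r=True
s_7={p,r,s}: !r=False r=True
F(!r) holds; first witness at position 1.

Answer: 1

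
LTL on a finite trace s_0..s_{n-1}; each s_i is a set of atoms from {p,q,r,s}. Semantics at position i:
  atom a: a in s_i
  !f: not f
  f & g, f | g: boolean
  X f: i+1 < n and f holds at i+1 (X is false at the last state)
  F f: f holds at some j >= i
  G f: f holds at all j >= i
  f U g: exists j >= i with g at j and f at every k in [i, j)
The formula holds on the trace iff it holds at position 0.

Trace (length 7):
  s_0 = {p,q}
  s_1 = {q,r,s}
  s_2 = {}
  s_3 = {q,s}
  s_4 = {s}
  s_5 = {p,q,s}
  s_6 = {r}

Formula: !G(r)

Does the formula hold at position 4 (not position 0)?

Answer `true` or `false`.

Answer: true

Derivation:
s_0={p,q}: !G(r)=True G(r)=False r=False
s_1={q,r,s}: !G(r)=True G(r)=False r=True
s_2={}: !G(r)=True G(r)=False r=False
s_3={q,s}: !G(r)=True G(r)=False r=False
s_4={s}: !G(r)=True G(r)=False r=False
s_5={p,q,s}: !G(r)=True G(r)=False r=False
s_6={r}: !G(r)=False G(r)=True r=True
Evaluating at position 4: result = True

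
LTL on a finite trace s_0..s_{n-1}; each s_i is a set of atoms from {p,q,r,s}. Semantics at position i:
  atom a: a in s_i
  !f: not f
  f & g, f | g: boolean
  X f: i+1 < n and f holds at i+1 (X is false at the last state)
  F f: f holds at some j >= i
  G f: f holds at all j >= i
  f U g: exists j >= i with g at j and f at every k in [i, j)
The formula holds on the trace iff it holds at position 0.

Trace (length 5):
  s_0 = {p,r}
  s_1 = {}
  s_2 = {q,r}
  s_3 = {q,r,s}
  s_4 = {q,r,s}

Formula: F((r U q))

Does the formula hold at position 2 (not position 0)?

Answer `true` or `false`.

Answer: true

Derivation:
s_0={p,r}: F((r U q))=True (r U q)=False r=True q=False
s_1={}: F((r U q))=True (r U q)=False r=False q=False
s_2={q,r}: F((r U q))=True (r U q)=True r=True q=True
s_3={q,r,s}: F((r U q))=True (r U q)=True r=True q=True
s_4={q,r,s}: F((r U q))=True (r U q)=True r=True q=True
Evaluating at position 2: result = True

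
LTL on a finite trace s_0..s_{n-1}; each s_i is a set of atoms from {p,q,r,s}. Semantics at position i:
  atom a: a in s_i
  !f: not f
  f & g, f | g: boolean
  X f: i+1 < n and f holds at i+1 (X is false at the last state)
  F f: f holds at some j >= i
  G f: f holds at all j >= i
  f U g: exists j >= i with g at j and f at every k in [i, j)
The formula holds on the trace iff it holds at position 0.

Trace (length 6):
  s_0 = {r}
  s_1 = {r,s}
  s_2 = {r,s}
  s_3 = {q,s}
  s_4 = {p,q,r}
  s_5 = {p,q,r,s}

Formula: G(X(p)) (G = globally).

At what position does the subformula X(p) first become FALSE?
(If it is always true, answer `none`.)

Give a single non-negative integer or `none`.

s_0={r}: X(p)=False p=False
s_1={r,s}: X(p)=False p=False
s_2={r,s}: X(p)=False p=False
s_3={q,s}: X(p)=True p=False
s_4={p,q,r}: X(p)=True p=True
s_5={p,q,r,s}: X(p)=False p=True
G(X(p)) holds globally = False
First violation at position 0.

Answer: 0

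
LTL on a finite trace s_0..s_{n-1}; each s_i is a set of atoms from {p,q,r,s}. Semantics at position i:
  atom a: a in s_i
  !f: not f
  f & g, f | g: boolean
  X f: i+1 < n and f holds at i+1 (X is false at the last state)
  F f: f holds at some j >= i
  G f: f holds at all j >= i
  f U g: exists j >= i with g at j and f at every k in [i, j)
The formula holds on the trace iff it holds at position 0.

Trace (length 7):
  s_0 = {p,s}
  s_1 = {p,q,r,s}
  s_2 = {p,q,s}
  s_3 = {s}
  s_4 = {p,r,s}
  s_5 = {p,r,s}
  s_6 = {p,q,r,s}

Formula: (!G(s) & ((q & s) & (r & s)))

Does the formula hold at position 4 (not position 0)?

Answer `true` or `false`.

s_0={p,s}: (!G(s) & ((q & s) & (r & s)))=False !G(s)=False G(s)=True s=True ((q & s) & (r & s))=False (q & s)=False q=False (r & s)=False r=False
s_1={p,q,r,s}: (!G(s) & ((q & s) & (r & s)))=False !G(s)=False G(s)=True s=True ((q & s) & (r & s))=True (q & s)=True q=True (r & s)=True r=True
s_2={p,q,s}: (!G(s) & ((q & s) & (r & s)))=False !G(s)=False G(s)=True s=True ((q & s) & (r & s))=False (q & s)=True q=True (r & s)=False r=False
s_3={s}: (!G(s) & ((q & s) & (r & s)))=False !G(s)=False G(s)=True s=True ((q & s) & (r & s))=False (q & s)=False q=False (r & s)=False r=False
s_4={p,r,s}: (!G(s) & ((q & s) & (r & s)))=False !G(s)=False G(s)=True s=True ((q & s) & (r & s))=False (q & s)=False q=False (r & s)=True r=True
s_5={p,r,s}: (!G(s) & ((q & s) & (r & s)))=False !G(s)=False G(s)=True s=True ((q & s) & (r & s))=False (q & s)=False q=False (r & s)=True r=True
s_6={p,q,r,s}: (!G(s) & ((q & s) & (r & s)))=False !G(s)=False G(s)=True s=True ((q & s) & (r & s))=True (q & s)=True q=True (r & s)=True r=True
Evaluating at position 4: result = False

Answer: false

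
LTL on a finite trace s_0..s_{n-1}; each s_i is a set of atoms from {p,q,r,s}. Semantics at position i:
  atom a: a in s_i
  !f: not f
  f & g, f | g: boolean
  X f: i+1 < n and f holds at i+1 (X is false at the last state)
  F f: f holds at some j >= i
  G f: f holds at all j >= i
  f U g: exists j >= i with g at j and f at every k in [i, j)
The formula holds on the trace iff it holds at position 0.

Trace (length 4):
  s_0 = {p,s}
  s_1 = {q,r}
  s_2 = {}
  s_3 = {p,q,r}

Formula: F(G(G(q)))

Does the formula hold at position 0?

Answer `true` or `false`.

s_0={p,s}: F(G(G(q)))=True G(G(q))=False G(q)=False q=False
s_1={q,r}: F(G(G(q)))=True G(G(q))=False G(q)=False q=True
s_2={}: F(G(G(q)))=True G(G(q))=False G(q)=False q=False
s_3={p,q,r}: F(G(G(q)))=True G(G(q))=True G(q)=True q=True

Answer: true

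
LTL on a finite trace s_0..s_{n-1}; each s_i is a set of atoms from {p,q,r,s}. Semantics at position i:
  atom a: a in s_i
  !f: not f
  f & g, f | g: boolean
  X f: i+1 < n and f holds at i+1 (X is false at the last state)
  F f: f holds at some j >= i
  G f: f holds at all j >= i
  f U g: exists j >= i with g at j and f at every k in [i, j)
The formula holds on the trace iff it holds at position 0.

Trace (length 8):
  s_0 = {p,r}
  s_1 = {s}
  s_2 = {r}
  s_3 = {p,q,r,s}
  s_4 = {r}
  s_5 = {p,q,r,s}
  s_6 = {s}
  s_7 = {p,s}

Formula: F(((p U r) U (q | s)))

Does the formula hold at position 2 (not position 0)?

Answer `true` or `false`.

Answer: true

Derivation:
s_0={p,r}: F(((p U r) U (q | s)))=True ((p U r) U (q | s))=True (p U r)=True p=True r=True (q | s)=False q=False s=False
s_1={s}: F(((p U r) U (q | s)))=True ((p U r) U (q | s))=True (p U r)=False p=False r=False (q | s)=True q=False s=True
s_2={r}: F(((p U r) U (q | s)))=True ((p U r) U (q | s))=True (p U r)=True p=False r=True (q | s)=False q=False s=False
s_3={p,q,r,s}: F(((p U r) U (q | s)))=True ((p U r) U (q | s))=True (p U r)=True p=True r=True (q | s)=True q=True s=True
s_4={r}: F(((p U r) U (q | s)))=True ((p U r) U (q | s))=True (p U r)=True p=False r=True (q | s)=False q=False s=False
s_5={p,q,r,s}: F(((p U r) U (q | s)))=True ((p U r) U (q | s))=True (p U r)=True p=True r=True (q | s)=True q=True s=True
s_6={s}: F(((p U r) U (q | s)))=True ((p U r) U (q | s))=True (p U r)=False p=False r=False (q | s)=True q=False s=True
s_7={p,s}: F(((p U r) U (q | s)))=True ((p U r) U (q | s))=True (p U r)=False p=True r=False (q | s)=True q=False s=True
Evaluating at position 2: result = True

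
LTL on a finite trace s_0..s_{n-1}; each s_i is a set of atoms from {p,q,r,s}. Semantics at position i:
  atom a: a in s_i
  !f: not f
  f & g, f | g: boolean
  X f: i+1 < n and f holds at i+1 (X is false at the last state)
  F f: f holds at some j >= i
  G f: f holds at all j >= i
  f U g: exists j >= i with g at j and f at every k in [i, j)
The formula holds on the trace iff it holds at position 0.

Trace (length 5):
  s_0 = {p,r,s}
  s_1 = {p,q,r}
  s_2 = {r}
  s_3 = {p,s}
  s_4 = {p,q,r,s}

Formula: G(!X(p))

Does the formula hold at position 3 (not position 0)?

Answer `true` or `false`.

Answer: false

Derivation:
s_0={p,r,s}: G(!X(p))=False !X(p)=False X(p)=True p=True
s_1={p,q,r}: G(!X(p))=False !X(p)=True X(p)=False p=True
s_2={r}: G(!X(p))=False !X(p)=False X(p)=True p=False
s_3={p,s}: G(!X(p))=False !X(p)=False X(p)=True p=True
s_4={p,q,r,s}: G(!X(p))=True !X(p)=True X(p)=False p=True
Evaluating at position 3: result = False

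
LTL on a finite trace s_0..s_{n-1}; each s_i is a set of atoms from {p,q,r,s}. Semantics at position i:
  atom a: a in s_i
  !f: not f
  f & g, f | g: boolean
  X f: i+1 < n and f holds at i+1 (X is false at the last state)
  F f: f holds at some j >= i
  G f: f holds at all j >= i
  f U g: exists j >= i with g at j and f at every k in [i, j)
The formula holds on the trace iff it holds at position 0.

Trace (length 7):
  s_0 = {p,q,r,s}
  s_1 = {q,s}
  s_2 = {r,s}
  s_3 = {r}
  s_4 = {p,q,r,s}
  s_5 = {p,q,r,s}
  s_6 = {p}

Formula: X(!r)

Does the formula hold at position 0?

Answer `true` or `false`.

Answer: true

Derivation:
s_0={p,q,r,s}: X(!r)=True !r=False r=True
s_1={q,s}: X(!r)=False !r=True r=False
s_2={r,s}: X(!r)=False !r=False r=True
s_3={r}: X(!r)=False !r=False r=True
s_4={p,q,r,s}: X(!r)=False !r=False r=True
s_5={p,q,r,s}: X(!r)=True !r=False r=True
s_6={p}: X(!r)=False !r=True r=False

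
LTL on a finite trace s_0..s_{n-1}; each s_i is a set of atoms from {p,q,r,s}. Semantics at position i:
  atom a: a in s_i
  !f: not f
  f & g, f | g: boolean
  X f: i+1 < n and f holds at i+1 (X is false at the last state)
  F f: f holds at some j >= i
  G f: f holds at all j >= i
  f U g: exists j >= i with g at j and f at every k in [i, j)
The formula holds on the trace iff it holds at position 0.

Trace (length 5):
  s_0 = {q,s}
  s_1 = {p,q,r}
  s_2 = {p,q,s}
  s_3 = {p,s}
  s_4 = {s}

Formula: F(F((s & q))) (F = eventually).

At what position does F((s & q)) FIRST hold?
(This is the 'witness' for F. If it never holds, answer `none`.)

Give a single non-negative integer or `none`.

s_0={q,s}: F((s & q))=True (s & q)=True s=True q=True
s_1={p,q,r}: F((s & q))=True (s & q)=False s=False q=True
s_2={p,q,s}: F((s & q))=True (s & q)=True s=True q=True
s_3={p,s}: F((s & q))=False (s & q)=False s=True q=False
s_4={s}: F((s & q))=False (s & q)=False s=True q=False
F(F((s & q))) holds; first witness at position 0.

Answer: 0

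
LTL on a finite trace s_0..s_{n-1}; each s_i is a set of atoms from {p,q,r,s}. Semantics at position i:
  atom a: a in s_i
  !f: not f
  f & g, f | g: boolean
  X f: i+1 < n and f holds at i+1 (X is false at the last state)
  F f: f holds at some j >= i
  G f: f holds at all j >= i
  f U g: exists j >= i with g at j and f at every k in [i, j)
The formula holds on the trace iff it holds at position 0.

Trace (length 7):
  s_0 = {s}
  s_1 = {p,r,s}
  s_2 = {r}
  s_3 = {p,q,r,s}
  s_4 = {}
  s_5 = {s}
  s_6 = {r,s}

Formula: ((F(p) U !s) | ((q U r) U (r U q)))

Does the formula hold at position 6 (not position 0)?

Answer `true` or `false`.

s_0={s}: ((F(p) U !s) | ((q U r) U (r U q)))=True (F(p) U !s)=True F(p)=True p=False !s=False s=True ((q U r) U (r U q))=False (q U r)=False q=False r=False (r U q)=False
s_1={p,r,s}: ((F(p) U !s) | ((q U r) U (r U q)))=True (F(p) U !s)=True F(p)=True p=True !s=False s=True ((q U r) U (r U q))=True (q U r)=True q=False r=True (r U q)=True
s_2={r}: ((F(p) U !s) | ((q U r) U (r U q)))=True (F(p) U !s)=True F(p)=True p=False !s=True s=False ((q U r) U (r U q))=True (q U r)=True q=False r=True (r U q)=True
s_3={p,q,r,s}: ((F(p) U !s) | ((q U r) U (r U q)))=True (F(p) U !s)=True F(p)=True p=True !s=False s=True ((q U r) U (r U q))=True (q U r)=True q=True r=True (r U q)=True
s_4={}: ((F(p) U !s) | ((q U r) U (r U q)))=True (F(p) U !s)=True F(p)=False p=False !s=True s=False ((q U r) U (r U q))=False (q U r)=False q=False r=False (r U q)=False
s_5={s}: ((F(p) U !s) | ((q U r) U (r U q)))=False (F(p) U !s)=False F(p)=False p=False !s=False s=True ((q U r) U (r U q))=False (q U r)=False q=False r=False (r U q)=False
s_6={r,s}: ((F(p) U !s) | ((q U r) U (r U q)))=False (F(p) U !s)=False F(p)=False p=False !s=False s=True ((q U r) U (r U q))=False (q U r)=True q=False r=True (r U q)=False
Evaluating at position 6: result = False

Answer: false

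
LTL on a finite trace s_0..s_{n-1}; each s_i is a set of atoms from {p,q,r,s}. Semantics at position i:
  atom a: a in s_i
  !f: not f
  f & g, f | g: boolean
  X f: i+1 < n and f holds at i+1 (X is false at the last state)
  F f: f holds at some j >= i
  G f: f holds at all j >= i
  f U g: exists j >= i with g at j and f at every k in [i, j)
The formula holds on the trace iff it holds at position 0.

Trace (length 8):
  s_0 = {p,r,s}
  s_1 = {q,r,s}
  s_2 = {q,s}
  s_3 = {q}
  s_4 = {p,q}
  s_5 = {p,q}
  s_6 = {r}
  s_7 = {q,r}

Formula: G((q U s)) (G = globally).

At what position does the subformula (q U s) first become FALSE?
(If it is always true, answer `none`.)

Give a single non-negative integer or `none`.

s_0={p,r,s}: (q U s)=True q=False s=True
s_1={q,r,s}: (q U s)=True q=True s=True
s_2={q,s}: (q U s)=True q=True s=True
s_3={q}: (q U s)=False q=True s=False
s_4={p,q}: (q U s)=False q=True s=False
s_5={p,q}: (q U s)=False q=True s=False
s_6={r}: (q U s)=False q=False s=False
s_7={q,r}: (q U s)=False q=True s=False
G((q U s)) holds globally = False
First violation at position 3.

Answer: 3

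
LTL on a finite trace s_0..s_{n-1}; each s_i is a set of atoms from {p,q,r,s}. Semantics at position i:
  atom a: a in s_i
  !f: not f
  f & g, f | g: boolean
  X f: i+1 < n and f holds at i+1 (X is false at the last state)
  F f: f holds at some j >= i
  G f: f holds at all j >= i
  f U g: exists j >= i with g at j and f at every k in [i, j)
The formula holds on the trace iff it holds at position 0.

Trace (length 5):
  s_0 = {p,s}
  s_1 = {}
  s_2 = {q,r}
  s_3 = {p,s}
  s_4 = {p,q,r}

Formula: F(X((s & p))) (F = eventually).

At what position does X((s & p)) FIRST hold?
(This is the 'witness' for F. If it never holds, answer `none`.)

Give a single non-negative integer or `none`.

s_0={p,s}: X((s & p))=False (s & p)=True s=True p=True
s_1={}: X((s & p))=False (s & p)=False s=False p=False
s_2={q,r}: X((s & p))=True (s & p)=False s=False p=False
s_3={p,s}: X((s & p))=False (s & p)=True s=True p=True
s_4={p,q,r}: X((s & p))=False (s & p)=False s=False p=True
F(X((s & p))) holds; first witness at position 2.

Answer: 2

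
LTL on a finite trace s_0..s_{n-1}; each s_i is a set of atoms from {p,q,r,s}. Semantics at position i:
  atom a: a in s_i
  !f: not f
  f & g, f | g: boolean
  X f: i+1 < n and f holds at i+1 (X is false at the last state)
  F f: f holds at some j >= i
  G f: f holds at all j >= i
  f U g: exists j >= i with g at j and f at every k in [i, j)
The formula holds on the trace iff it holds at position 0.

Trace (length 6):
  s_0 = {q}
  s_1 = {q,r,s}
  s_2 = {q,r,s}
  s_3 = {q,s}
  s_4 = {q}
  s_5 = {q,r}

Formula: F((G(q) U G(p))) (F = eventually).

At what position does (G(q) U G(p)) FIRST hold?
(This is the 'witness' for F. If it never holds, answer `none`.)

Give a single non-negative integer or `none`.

s_0={q}: (G(q) U G(p))=False G(q)=True q=True G(p)=False p=False
s_1={q,r,s}: (G(q) U G(p))=False G(q)=True q=True G(p)=False p=False
s_2={q,r,s}: (G(q) U G(p))=False G(q)=True q=True G(p)=False p=False
s_3={q,s}: (G(q) U G(p))=False G(q)=True q=True G(p)=False p=False
s_4={q}: (G(q) U G(p))=False G(q)=True q=True G(p)=False p=False
s_5={q,r}: (G(q) U G(p))=False G(q)=True q=True G(p)=False p=False
F((G(q) U G(p))) does not hold (no witness exists).

Answer: none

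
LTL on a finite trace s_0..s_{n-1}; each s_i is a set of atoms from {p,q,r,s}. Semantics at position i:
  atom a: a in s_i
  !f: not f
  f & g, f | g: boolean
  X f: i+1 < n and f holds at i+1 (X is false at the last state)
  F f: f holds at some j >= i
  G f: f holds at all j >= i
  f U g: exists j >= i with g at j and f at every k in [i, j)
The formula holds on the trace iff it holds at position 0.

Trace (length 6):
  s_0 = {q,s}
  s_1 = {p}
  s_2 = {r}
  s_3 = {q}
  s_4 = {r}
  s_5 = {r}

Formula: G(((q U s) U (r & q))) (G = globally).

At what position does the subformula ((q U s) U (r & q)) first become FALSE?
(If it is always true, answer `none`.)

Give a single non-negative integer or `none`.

Answer: 0

Derivation:
s_0={q,s}: ((q U s) U (r & q))=False (q U s)=True q=True s=True (r & q)=False r=False
s_1={p}: ((q U s) U (r & q))=False (q U s)=False q=False s=False (r & q)=False r=False
s_2={r}: ((q U s) U (r & q))=False (q U s)=False q=False s=False (r & q)=False r=True
s_3={q}: ((q U s) U (r & q))=False (q U s)=False q=True s=False (r & q)=False r=False
s_4={r}: ((q U s) U (r & q))=False (q U s)=False q=False s=False (r & q)=False r=True
s_5={r}: ((q U s) U (r & q))=False (q U s)=False q=False s=False (r & q)=False r=True
G(((q U s) U (r & q))) holds globally = False
First violation at position 0.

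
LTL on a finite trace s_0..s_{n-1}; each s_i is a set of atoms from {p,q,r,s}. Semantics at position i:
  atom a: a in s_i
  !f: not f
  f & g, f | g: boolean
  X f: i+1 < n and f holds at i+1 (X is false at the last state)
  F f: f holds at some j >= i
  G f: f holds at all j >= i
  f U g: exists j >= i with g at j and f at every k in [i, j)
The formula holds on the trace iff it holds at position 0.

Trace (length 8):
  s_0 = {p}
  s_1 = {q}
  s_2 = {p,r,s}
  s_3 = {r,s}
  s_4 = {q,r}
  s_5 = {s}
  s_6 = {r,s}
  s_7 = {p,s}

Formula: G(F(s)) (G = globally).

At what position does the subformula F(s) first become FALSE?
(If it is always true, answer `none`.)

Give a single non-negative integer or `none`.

Answer: none

Derivation:
s_0={p}: F(s)=True s=False
s_1={q}: F(s)=True s=False
s_2={p,r,s}: F(s)=True s=True
s_3={r,s}: F(s)=True s=True
s_4={q,r}: F(s)=True s=False
s_5={s}: F(s)=True s=True
s_6={r,s}: F(s)=True s=True
s_7={p,s}: F(s)=True s=True
G(F(s)) holds globally = True
No violation — formula holds at every position.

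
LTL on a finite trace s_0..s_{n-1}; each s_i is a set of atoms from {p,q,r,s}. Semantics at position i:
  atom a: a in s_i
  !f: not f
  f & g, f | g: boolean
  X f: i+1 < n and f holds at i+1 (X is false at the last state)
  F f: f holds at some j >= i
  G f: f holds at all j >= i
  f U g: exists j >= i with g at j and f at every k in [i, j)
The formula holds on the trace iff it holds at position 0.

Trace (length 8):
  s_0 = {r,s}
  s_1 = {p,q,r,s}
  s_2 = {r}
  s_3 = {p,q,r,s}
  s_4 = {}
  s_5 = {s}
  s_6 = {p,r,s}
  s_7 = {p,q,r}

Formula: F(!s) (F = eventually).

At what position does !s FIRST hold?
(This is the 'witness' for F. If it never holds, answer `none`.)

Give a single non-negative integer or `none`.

s_0={r,s}: !s=False s=True
s_1={p,q,r,s}: !s=False s=True
s_2={r}: !s=True s=False
s_3={p,q,r,s}: !s=False s=True
s_4={}: !s=True s=False
s_5={s}: !s=False s=True
s_6={p,r,s}: !s=False s=True
s_7={p,q,r}: !s=True s=False
F(!s) holds; first witness at position 2.

Answer: 2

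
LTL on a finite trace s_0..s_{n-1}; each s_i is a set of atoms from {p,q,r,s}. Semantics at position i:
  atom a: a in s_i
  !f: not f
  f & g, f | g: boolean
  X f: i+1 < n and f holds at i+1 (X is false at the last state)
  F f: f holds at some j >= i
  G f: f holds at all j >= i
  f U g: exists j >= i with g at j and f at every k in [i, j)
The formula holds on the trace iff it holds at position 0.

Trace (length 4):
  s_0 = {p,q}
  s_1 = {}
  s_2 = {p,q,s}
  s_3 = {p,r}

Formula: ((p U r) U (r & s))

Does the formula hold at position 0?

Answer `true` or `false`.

s_0={p,q}: ((p U r) U (r & s))=False (p U r)=False p=True r=False (r & s)=False s=False
s_1={}: ((p U r) U (r & s))=False (p U r)=False p=False r=False (r & s)=False s=False
s_2={p,q,s}: ((p U r) U (r & s))=False (p U r)=True p=True r=False (r & s)=False s=True
s_3={p,r}: ((p U r) U (r & s))=False (p U r)=True p=True r=True (r & s)=False s=False

Answer: false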